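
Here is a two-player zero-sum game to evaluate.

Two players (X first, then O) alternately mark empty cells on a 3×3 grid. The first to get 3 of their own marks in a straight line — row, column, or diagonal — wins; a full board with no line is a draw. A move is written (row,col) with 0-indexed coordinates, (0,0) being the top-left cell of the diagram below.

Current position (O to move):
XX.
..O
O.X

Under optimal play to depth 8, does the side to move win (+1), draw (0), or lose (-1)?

value(XX./..O/O.X, O) = -1

p1 O@[XX./..O/O.X]: (0,2)[XXO/..O/O.X]-1* (1,0)[XX./O.O/O.X]-1 (1,1)[XX./.OO/O.X]-1 (2,1)[XX./..O/OOX]-1
p2 X@[XXO/..O/O.X]: (1,0)[XXO/X.O/O.X]-1 (1,1)[XXO/.XO/O.X]+1* (2,1)[XXO/..O/OXX]-1
p3 O@[XXO/.XO/O.X] terminal -1; root [XX./..O/O.X] d8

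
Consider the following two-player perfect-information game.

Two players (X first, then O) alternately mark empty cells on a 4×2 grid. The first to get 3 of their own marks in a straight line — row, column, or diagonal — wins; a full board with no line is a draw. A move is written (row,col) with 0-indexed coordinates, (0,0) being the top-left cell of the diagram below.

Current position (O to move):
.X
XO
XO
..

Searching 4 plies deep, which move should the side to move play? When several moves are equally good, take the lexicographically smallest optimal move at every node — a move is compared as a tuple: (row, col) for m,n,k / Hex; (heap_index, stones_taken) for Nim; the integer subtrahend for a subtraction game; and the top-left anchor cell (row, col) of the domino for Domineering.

O's best at [.X/XO/XO/..]: (3,1)

ply 1, O at .X/XO/XO/.. | (0,0)=-1→OX/XO/XO/..; (3,0)=-1→.X/XO/XO/O.; (3,1)=+1→.X/XO/XO/.O*
ply 2: .X/XO/XO/.O is terminal -1 (X); from .X/XO/XO/.. depth 4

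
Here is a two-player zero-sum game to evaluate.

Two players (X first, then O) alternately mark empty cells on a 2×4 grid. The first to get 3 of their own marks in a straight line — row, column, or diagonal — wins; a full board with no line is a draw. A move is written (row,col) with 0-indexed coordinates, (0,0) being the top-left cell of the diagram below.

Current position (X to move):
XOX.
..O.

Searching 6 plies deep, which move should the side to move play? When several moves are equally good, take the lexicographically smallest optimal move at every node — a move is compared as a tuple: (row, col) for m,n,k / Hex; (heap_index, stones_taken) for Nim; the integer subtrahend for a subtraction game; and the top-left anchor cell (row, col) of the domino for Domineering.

X's best at [XOX./..O.]: (1,0)

[XOX./..O.] X move#1: (0,3):-1/XOXX/..O., (1,0):+0/XOX./X.O.*, (1,1):+0/XOX./.XO., (1,3):+0/XOX./..OX
[XOX./X.O.] O move#2: (0,3):+0/XOXO/X.O.*, (1,1):+0/XOX./XOO., (1,3):+0/XOX./X.OO
[XOXO/X.O.] X move#3: (1,1):+0/XOXO/XXO.*, (1,3):+0/XOXO/X.OX
[XOXO/XXO.] O move#4: (1,3):+0/XOXO/XXOO*
[XOXO/XXOO] end (terminal +0, X#5); searched XOX./..O. to 6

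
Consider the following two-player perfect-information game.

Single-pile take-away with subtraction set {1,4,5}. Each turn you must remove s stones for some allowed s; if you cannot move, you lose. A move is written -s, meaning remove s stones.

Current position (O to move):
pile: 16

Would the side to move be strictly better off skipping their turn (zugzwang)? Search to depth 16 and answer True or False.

ply 1, O at 16 | -1=-1→15*; -4=-1→12; -5=-1→11
ply 2, X at 15 | -1=-1→14; -4=-1→11; -5=+1→10*
ply 3, O at 10 | -1=-1→9*; -4=-1→6; -5=-1→5
ply 4, X at 9 | -1=+1→8*; -4=-1→5; -5=-1→4
ply 5, O at 8 | -1=-1→7*; -4=-1→4; -5=-1→3
ply 6, X at 7 | -1=-1→6; -4=-1→3; -5=+1→2*
ply 7, O at 2 | -1=-1→1*
ply 8, X at 1 | -1=+1→0*
ply 9: 0 is terminal -1 (O); from 16 depth 16
suppose O passes — search the same position with X to move:
pass> ply 1, X at 16 | -1=-1→15*; -4=-1→12; -5=-1→11
pass> ply 2, O at 15 | -1=-1→14; -4=-1→11; -5=+1→10*
pass> ply 3, X at 10 | -1=-1→9*; -4=-1→6; -5=-1→5
pass> ply 4, O at 9 | -1=+1→8*; -4=-1→5; -5=-1→4
pass> ply 5, X at 8 | -1=-1→7*; -4=-1→4; -5=-1→3
pass> ply 6, O at 7 | -1=-1→6; -4=-1→3; -5=+1→2*
pass> ply 7, X at 2 | -1=-1→1*
pass> ply 8, O at 1 | -1=+1→0*
pass> ply 9: 0 is terminal -1 (X); from 16 depth 16
for O: play -1, pass +1

zugzwang(16, O) = True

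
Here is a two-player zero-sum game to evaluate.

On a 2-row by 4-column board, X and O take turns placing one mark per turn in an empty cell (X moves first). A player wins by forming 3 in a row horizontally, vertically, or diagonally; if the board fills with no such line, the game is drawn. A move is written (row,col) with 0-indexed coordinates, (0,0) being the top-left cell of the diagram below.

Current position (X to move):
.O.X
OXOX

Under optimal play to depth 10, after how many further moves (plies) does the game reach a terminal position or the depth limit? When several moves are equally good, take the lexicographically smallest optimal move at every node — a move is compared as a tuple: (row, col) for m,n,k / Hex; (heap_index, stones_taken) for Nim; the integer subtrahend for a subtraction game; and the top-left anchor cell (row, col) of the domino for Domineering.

PV length from [.O.X/OXOX]: 2 plies

ply 1, X at .O.X/OXOX | (0,0)=+0→XO.X/OXOX*; (0,2)=+0→.OXX/OXOX
ply 2, O at XO.X/OXOX | (0,2)=+0→XOOX/OXOX*
ply 3: XOOX/OXOX is terminal +0 (X); from .O.X/OXOX depth 10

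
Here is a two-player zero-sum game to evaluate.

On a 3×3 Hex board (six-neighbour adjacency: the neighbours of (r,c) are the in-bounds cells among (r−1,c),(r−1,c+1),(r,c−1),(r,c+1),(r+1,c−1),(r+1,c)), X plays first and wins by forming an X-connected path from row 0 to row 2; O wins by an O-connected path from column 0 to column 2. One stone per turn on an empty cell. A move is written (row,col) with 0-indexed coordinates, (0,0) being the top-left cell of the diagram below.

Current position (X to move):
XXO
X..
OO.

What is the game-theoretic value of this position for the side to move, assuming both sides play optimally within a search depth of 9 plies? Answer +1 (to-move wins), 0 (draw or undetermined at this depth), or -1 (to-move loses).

value(XXO/X../OO., X) = -1

p1 X@[XXO/X../OO.]: (1,1)[XXO/XX./OO.]-1* (1,2)[XXO/X.X/OO.]-1 (2,2)[XXO/X../OOX]-1
p2 O@[XXO/XX./OO.]: (1,2)[XXO/XXO/OO.]+1* (2,2)[XXO/XX./OOO]+1
p3 X@[XXO/XXO/OO.] terminal -1; root [XXO/X../OO.] d9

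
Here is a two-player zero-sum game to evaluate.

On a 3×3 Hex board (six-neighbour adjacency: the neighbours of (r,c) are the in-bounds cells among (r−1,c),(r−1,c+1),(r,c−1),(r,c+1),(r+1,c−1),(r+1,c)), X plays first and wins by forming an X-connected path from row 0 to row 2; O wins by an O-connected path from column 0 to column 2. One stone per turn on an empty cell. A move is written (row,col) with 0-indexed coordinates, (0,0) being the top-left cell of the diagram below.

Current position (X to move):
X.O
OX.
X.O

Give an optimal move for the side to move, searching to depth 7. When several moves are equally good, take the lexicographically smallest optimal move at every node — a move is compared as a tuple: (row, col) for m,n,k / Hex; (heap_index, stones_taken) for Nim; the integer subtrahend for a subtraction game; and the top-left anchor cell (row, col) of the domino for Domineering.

X's best at [X.O/OX./X.O]: (0,1)

ply 1, X at X.O/OX./X.O | (0,1)=+1→XXO/OX./X.O*; (1,2)=-1→X.O/OXX/X.O; (2,1)=-1→X.O/OX./XXO
ply 2: XXO/OX./X.O is terminal -1 (O); from X.O/OX./X.O depth 7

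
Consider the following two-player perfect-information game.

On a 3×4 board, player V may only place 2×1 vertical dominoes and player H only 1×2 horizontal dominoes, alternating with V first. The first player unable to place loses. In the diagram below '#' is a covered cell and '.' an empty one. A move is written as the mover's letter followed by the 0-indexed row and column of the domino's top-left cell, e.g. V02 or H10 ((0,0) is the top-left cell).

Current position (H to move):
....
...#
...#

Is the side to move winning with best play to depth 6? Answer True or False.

ply 1, H at ..../...#/...# | H00=-1→##../...#/...#; H01=-1→.##./...#/...#; H02=-1→..##/...#/...#; H10=+1→..../##.#/...#*; H11=+1→..../.###/...#; H20=-1→..../...#/##.#; H21=-1→..../...#/.###
ply 2, V at ..../##.#/...# | V02=-1→..#./####/...#*; V12=-1→..../####/..##
ply 3, H at ..#./####/...# | H00=+1→###./####/...#*; H20=+1→..#./####/##.#; H21=+1→..#./####/.###
ply 4: ###./####/...# is terminal -1 (V); from ..../...#/...# depth 6

H winning at [..../...#/...#]: True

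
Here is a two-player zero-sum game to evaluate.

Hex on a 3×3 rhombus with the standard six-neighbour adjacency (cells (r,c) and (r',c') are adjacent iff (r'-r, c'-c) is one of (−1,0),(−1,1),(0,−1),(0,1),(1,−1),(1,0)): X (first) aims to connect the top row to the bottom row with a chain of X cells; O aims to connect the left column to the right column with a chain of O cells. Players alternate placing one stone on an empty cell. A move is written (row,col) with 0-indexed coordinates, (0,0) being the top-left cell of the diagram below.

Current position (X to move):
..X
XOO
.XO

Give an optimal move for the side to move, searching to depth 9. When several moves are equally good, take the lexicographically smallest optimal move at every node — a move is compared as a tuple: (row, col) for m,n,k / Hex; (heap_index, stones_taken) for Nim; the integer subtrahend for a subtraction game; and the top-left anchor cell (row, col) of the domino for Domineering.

[..X/XOO/.XO] X move#1: (0,0):-1/X.X/XOO/.XO, (0,1):-1/.XX/XOO/.XO, (2,0):+1/..X/XOO/XXO*
[..X/XOO/XXO] O move#2: (0,0):-1/O.X/XOO/XXO*, (0,1):-1/.OX/XOO/XXO
[O.X/XOO/XXO] X move#3: (0,1):+1/OXX/XOO/XXO*
[OXX/XOO/XXO] end (terminal -1, O#4); searched ..X/XOO/.XO to 9

X's best at [..X/XOO/.XO]: (2,0)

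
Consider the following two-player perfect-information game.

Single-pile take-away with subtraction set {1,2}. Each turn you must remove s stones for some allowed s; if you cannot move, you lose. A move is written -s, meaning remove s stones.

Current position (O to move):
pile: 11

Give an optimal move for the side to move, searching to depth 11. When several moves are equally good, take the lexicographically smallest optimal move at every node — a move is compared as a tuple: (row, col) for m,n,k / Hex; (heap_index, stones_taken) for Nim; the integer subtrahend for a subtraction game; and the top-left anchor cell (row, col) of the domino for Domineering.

O's best at [11]: -2

[11] O move#1: -1:-1/10, -2:+1/9*
[9] X move#2: -1:-1/8*, -2:-1/7
[8] O move#3: -1:-1/7, -2:+1/6*
[6] X move#4: -1:-1/5*, -2:-1/4
[5] O move#5: -1:-1/4, -2:+1/3*
[3] X move#6: -1:-1/2*, -2:-1/1
[2] O move#7: -1:-1/1, -2:+1/0*
[0] end (terminal -1, X#8); searched 11 to 11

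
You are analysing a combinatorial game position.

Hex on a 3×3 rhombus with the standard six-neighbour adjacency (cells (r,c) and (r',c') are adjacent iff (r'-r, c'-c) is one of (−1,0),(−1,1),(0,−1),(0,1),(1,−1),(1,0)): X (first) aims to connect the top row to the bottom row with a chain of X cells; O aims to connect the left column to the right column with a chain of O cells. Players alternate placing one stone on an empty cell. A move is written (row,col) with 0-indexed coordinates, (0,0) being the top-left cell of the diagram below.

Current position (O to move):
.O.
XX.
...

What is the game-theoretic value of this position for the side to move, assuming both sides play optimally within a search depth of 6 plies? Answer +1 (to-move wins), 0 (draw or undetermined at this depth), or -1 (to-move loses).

value(.O./XX./..., O) = -1

ply 1, O at .O./XX./... | (0,0)=-1→OO./XX./...*; (0,2)=-1→.OO/XX./...; (1,2)=-1→.O./XXO/...; (2,0)=-1→.O./XX./O..; (2,1)=-1→.O./XX./.O.; (2,2)=-1→.O./XX./..O
ply 2, X at OO./XX./... | (0,2)=+1→OOX/XX./...*; (1,2)=-1→OO./XXX/...; (2,0)=-1→OO./XX./X..; (2,1)=-1→OO./XX./.X.; (2,2)=-1→OO./XX./..X
ply 3, O at OOX/XX./... | (1,2)=-1→OOX/XXO/...*; (2,0)=-1→OOX/XX./O..; (2,1)=-1→OOX/XX./.O.; (2,2)=-1→OOX/XX./..O
ply 4, X at OOX/XXO/... | (2,0)=+1→OOX/XXO/X..*; (2,1)=+1→OOX/XXO/.X.; (2,2)=+1→OOX/XXO/..X
ply 5: OOX/XXO/X.. is terminal -1 (O); from .O./XX./... depth 6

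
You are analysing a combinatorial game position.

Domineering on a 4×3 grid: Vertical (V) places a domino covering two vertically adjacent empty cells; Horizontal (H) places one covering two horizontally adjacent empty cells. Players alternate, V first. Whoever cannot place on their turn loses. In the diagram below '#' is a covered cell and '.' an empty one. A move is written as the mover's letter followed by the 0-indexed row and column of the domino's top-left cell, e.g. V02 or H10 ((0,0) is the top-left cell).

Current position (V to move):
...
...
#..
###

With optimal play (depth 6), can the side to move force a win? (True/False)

V winning at [.../.../#../###]: True

[.../.../#../###] V move#1: V00:-1/#../#../#../###, V01:+1/.#./.#./#../###*, V02:-1/..#/..#/#../###, V11:+1/.../.#./##./###, V12:-1/.../..#/#.#/###
[.#./.#./#../###] H move#2: H21:-1/.#./.#./###/###*
[.#./.#./###/###] V move#3: V00:+1/##./##./###/###*, V02:+1/.##/.##/###/###
[##./##./###/###] end (terminal -1, H#4); searched .../.../#../### to 6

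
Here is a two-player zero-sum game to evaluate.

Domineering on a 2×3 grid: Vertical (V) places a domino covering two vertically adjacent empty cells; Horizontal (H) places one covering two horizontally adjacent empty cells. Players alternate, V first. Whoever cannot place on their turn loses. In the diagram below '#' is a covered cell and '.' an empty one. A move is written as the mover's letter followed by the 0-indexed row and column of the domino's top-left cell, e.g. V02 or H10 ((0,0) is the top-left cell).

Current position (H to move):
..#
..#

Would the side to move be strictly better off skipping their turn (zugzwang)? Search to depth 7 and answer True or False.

[..#/..#] H move#1: H00:+1/###/..#*, H10:+1/..#/###
[###/..#] end (terminal -1, V#2); searched ..#/..# to 7
suppose H passes — search the same position with V to move:
pass> [..#/..#] V move#1: V00:+1/#.#/#.#*, V01:+1/.##/.##
pass> [#.#/#.#] end (terminal -1, H#2); searched ..#/..# to 7
for H: play +1, pass -1

zugzwang(..#/..#, H) = False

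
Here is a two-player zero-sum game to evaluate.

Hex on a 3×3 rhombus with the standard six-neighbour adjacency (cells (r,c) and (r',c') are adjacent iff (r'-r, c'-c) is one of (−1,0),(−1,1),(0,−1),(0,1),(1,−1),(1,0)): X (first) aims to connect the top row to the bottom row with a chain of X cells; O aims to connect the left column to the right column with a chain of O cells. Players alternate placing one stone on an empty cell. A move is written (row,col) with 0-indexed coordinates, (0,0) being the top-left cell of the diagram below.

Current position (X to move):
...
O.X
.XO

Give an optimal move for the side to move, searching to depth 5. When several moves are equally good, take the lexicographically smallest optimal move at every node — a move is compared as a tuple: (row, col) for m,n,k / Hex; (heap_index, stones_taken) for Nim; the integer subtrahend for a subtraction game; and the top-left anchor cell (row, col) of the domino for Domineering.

ply 1, X at .../O.X/.XO | (0,0)=-1→X../O.X/.XO; (0,1)=+1→.X./O.X/.XO*; (0,2)=+1→..X/O.X/.XO; (1,1)=+1→.../OXX/.XO; (2,0)=-1→.../O.X/XXO
ply 2, O at .X./O.X/.XO | (0,0)=-1→OX./O.X/.XO*; (0,2)=-1→.XO/O.X/.XO; (1,1)=-1→.X./OOX/.XO; (2,0)=-1→.X./O.X/OXO
ply 3, X at OX./O.X/.XO | (0,2)=+1→OXX/O.X/.XO*; (1,1)=+1→OX./OXX/.XO; (2,0)=+1→OX./O.X/XXO
ply 4: OXX/O.X/.XO is terminal -1 (O); from .../O.X/.XO depth 5

X's best at [.../O.X/.XO]: (0,1)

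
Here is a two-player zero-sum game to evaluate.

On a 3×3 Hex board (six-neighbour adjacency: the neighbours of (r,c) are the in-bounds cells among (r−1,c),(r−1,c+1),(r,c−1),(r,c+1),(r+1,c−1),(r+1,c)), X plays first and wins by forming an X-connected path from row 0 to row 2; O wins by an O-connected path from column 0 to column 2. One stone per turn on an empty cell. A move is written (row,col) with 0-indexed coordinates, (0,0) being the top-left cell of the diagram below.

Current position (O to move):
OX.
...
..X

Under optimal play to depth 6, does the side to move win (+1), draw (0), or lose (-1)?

value(OX./.../..X, O) = +1

ply 1, O at OX./.../..X | (0,2)=-1→OXO/.../..X; (1,0)=-1→OX./O../..X; (1,1)=+1→OX./.O./..X*; (1,2)=-1→OX./..O/..X; (2,0)=-1→OX./.../O.X; (2,1)=-1→OX./.../.OX
ply 2, X at OX./.O./..X | (0,2)=-1→OXX/.O./..X*; (1,0)=-1→OX./XO./..X; (1,2)=-1→OX./.OX/..X; (2,0)=-1→OX./.O./X.X; (2,1)=-1→OX./.O./.XX
ply 3, O at OXX/.O./..X | (1,0)=-1→OXX/OO./..X; (1,2)=+1→OXX/.OO/..X*; (2,0)=-1→OXX/.O./O.X; (2,1)=-1→OXX/.O./.OX
ply 4, X at OXX/.OO/..X | (1,0)=-1→OXX/XOO/..X*; (2,0)=-1→OXX/.OO/X.X; (2,1)=-1→OXX/.OO/.XX
ply 5, O at OXX/XOO/..X | (2,0)=+1→OXX/XOO/O.X*; (2,1)=-1→OXX/XOO/.OX
ply 6: OXX/XOO/O.X is terminal -1 (X); from OX./.../..X depth 6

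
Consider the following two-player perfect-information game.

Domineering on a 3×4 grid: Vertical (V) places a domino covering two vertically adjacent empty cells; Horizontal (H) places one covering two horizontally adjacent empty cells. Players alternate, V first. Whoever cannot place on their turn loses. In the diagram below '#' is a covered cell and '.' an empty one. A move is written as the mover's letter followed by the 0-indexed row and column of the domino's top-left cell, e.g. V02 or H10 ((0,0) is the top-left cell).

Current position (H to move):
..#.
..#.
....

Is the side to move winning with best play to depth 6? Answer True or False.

H winning at [..#./..#./....]: True

ply 1, H at ..#./..#./.... | H00=-1→###./..#./....; H10=+1→..#./###./....*; H20=-1→..#./..#./##..; H21=-1→..#./..#./.##.; H22=-1→..#./..#./..##
ply 2, V at ..#./###./.... | V03=-1→..##/####/....*; V13=-1→..#./####/...#
ply 3, H at ..##/####/.... | H00=+1→####/####/....*; H20=+1→..##/####/##..; H21=+1→..##/####/.##.; H22=+1→..##/####/..##
ply 4: ####/####/.... is terminal -1 (V); from ..#./..#./.... depth 6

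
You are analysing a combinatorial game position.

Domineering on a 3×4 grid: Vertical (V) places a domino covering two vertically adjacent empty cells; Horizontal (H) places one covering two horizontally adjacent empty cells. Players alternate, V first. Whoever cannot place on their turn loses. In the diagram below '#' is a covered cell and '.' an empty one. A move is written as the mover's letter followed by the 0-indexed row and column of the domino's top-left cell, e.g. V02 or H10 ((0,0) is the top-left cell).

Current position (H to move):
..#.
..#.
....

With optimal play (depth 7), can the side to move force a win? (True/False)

p1 H@[..#./..#./....]: H00[###./..#./....]-1 H10[..#./###./....]+1* H20[..#./..#./##..]-1 H21[..#./..#./.##.]-1 H22[..#./..#./..##]-1
p2 V@[..#./###./....]: V03[..##/####/....]-1* V13[..#./####/...#]-1
p3 H@[..##/####/....]: H00[####/####/....]+1* H20[..##/####/##..]+1 H21[..##/####/.##.]+1 H22[..##/####/..##]+1
p4 V@[####/####/....] terminal -1; root [..#./..#./....] d7

H winning at [..#./..#./....]: True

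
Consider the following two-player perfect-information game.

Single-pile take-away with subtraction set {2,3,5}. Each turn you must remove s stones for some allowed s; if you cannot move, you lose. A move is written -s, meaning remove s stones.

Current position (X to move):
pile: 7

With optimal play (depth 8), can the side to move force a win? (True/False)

[7] X move#1: -2:-1/5*, -3:-1/4, -5:-1/2
[5] O move#2: -2:-1/3, -3:-1/2, -5:+1/0*
[0] end (terminal -1, X#3); searched 7 to 8

X winning at [7]: False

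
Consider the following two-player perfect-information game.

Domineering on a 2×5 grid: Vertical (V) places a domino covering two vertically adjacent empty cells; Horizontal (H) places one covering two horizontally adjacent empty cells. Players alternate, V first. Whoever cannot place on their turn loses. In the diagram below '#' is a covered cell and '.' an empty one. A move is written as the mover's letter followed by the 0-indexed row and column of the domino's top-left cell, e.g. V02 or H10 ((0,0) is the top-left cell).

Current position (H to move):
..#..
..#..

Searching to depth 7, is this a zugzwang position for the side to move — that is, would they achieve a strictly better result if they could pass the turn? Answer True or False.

ply 1, H at ..#../..#.. | H00=-1→###../..#..*; H03=-1→..###/..#..; H10=-1→..#../###..; H13=-1→..#../..###
ply 2, V at ###../..#.. | V03=+1→####./..##.*; V04=+1→###.#/..#.#
ply 3, H at ####./..##. | H10=-1→####./####.*
ply 4, V at ####./####. | V04=+1→#####/#####*
ply 5: #####/##### is terminal -1 (H); from ..#../..#.. depth 7
if H skipped the turn, V would face:
~ ply 1, V at ..#../..#.. | V00=-1→#.#../#.#..*; V01=-1→.##../.##..; V03=-1→..##./..##.; V04=-1→..#.#/..#.#
~ ply 2, H at #.#../#.#.. | H03=+1→#.###/#.#..*; H13=+1→#.#../#.###
~ ply 3, V at #.###/#.#.. | V01=-1→#####/###..*
~ ply 4, H at #####/###.. | H13=+1→#####/#####*
~ ply 5: #####/##### is terminal -1 (V); from ..#../..#.. depth 7
compare (H): move=-1 vs pass=+1

zugzwang(..#../..#.., H) = True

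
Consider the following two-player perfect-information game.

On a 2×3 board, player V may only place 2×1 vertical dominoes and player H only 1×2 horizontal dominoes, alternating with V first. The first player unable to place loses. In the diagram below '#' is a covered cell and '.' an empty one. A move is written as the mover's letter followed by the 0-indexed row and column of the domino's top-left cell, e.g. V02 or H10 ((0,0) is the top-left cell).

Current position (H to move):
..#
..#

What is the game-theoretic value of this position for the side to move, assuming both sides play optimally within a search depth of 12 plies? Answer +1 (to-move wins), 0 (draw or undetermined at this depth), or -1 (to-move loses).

value(..#/..#, H) = +1

ply 1, H at ..#/..# | H00=+1→###/..#*; H10=+1→..#/###
ply 2: ###/..# is terminal -1 (V); from ..#/..# depth 12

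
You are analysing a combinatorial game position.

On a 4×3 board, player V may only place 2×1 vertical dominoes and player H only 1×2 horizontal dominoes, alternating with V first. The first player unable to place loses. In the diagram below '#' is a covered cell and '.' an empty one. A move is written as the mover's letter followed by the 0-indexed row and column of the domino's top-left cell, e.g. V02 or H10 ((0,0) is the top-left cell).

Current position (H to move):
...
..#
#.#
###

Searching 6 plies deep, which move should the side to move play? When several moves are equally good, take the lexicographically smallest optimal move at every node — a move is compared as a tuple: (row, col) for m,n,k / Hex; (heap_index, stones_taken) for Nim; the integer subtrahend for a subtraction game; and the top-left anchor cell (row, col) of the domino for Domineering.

H's best at [.../..#/#.#/###]: H10

[.../..#/#.#/###] H move#1: H00:-1/##./..#/#.#/###, H01:-1/.##/..#/#.#/###, H10:+1/.../###/#.#/###*
[.../###/#.#/###] end (terminal -1, V#2); searched .../..#/#.#/### to 6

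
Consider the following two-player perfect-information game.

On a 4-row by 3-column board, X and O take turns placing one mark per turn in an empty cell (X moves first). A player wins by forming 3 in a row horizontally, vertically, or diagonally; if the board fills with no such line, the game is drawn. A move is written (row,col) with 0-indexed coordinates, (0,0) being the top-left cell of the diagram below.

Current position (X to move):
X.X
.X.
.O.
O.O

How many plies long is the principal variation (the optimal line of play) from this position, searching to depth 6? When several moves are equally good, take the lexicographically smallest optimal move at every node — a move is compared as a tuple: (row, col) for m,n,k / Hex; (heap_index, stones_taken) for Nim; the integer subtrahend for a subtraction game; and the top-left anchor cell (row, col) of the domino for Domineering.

ply 1, X at X.X/.X./.O./O.O | (0,1)=+1→XXX/.X./.O./O.O*; (1,0)=-1→X.X/XX./.O./O.O; (1,2)=-1→X.X/.XX/.O./O.O; (2,0)=+1→X.X/.X./XO./O.O; (2,2)=+1→X.X/.X./.OX/O.O; (3,1)=-1→X.X/.X./.O./OXO
ply 2: XXX/.X./.O./O.O is terminal -1 (O); from X.X/.X./.O./O.O depth 6

PV length from [X.X/.X./.O./O.O]: 1 ply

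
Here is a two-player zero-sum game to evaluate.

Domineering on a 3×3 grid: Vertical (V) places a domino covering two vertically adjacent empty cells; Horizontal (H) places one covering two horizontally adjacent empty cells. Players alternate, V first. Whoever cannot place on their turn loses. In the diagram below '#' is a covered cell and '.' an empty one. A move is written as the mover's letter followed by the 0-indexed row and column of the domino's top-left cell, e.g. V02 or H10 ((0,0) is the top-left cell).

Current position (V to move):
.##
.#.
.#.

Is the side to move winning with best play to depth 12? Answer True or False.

V winning at [.##/.#./.#.]: True

ply 1, V at .##/.#./.#. | V00=+1→###/##./.#.*; V10=+1→.##/##./##.; V12=+1→.##/.##/.##
ply 2: ###/##./.#. is terminal -1 (H); from .##/.#./.#. depth 12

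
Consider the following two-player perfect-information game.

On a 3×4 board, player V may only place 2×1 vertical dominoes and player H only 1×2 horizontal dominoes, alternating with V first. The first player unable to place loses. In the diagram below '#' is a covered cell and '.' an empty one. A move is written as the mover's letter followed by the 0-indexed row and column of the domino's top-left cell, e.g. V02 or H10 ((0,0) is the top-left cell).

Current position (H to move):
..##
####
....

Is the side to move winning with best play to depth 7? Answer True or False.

ply 1, H at ..##/####/.... | H00=+1→####/####/....*; H20=+1→..##/####/##..; H21=+1→..##/####/.##.; H22=+1→..##/####/..##
ply 2: ####/####/.... is terminal -1 (V); from ..##/####/.... depth 7

H winning at [..##/####/....]: True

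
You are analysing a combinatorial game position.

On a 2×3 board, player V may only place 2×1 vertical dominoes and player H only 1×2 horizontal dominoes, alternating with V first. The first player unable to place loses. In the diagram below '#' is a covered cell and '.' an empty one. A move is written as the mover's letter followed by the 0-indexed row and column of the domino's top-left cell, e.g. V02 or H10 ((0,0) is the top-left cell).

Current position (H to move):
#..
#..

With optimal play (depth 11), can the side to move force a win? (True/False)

H winning at [#../#..]: True

ply 1, H at #../#.. | H01=+1→###/#..*; H11=+1→#../###
ply 2: ###/#.. is terminal -1 (V); from #../#.. depth 11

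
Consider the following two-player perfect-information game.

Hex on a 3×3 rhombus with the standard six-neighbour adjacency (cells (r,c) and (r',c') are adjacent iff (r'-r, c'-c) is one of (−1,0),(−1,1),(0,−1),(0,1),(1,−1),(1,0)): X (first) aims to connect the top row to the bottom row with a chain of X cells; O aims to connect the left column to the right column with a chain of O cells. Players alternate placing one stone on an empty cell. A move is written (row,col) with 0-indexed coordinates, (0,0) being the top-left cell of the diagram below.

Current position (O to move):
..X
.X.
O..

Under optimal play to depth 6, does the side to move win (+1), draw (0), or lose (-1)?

value(..X/.X./O.., O) = +1

[..X/.X./O..] O move#1: (0,0):-1/O.X/.X./O.., (0,1):-1/.OX/.X./O.., (1,0):-1/..X/OX./O.., (1,2):-1/..X/.XO/O.., (2,1):+1/..X/.X./OO.*, (2,2):-1/..X/.X./O.O
[..X/.X./OO.] X move#2: (0,0):-1/X.X/.X./OO.*, (0,1):-1/.XX/.X./OO., (1,0):-1/..X/XX./OO., (1,2):-1/..X/.XX/OO., (2,2):-1/..X/.X./OOX
[X.X/.X./OO.] O move#3: (0,1):+1/XOX/.X./OO.*, (1,0):+1/X.X/OX./OO., (1,2):+1/X.X/.XO/OO., (2,2):+1/X.X/.X./OOO
[XOX/.X./OO.] X move#4: (1,0):-1/XOX/XX./OO.*, (1,2):-1/XOX/.XX/OO., (2,2):-1/XOX/.X./OOX
[XOX/XX./OO.] O move#5: (1,2):+1/XOX/XXO/OO.*, (2,2):+1/XOX/XX./OOO
[XOX/XXO/OO.] end (terminal -1, X#6); searched ..X/.X./O.. to 6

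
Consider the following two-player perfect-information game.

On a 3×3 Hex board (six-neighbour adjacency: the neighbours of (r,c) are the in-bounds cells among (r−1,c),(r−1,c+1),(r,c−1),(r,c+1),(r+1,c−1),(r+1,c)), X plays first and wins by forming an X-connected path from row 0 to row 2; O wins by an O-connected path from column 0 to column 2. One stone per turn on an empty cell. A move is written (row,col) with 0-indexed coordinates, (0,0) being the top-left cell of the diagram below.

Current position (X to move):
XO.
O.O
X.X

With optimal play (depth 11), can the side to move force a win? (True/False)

X winning at [XO./O.O/X.X]: False

ply 1, X at XO./O.O/X.X | (0,2)=-1→XOX/O.O/X.X*; (1,1)=-1→XO./OXO/X.X; (2,1)=-1→XO./O.O/XXX
ply 2, O at XOX/O.O/X.X | (1,1)=+1→XOX/OOO/X.X*; (2,1)=-1→XOX/O.O/XOX
ply 3: XOX/OOO/X.X is terminal -1 (X); from XO./O.O/X.X depth 11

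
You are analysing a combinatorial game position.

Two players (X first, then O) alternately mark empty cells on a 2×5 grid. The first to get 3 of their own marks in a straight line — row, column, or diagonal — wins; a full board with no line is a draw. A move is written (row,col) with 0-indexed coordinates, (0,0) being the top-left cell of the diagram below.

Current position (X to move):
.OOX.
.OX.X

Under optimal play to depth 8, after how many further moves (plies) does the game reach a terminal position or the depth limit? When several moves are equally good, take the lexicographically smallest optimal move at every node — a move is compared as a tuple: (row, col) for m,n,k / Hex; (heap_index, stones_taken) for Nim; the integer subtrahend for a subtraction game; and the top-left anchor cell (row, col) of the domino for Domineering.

PV length from [.OOX./.OX.X]: 1 ply

[.OOX./.OX.X] X move#1: (0,0):+0/XOOX./.OX.X, (0,4):-1/.OOXX/.OX.X, (1,0):-1/.OOX./XOX.X, (1,3):+1/.OOX./.OXXX*
[.OOX./.OXXX] end (terminal -1, O#2); searched .OOX./.OX.X to 8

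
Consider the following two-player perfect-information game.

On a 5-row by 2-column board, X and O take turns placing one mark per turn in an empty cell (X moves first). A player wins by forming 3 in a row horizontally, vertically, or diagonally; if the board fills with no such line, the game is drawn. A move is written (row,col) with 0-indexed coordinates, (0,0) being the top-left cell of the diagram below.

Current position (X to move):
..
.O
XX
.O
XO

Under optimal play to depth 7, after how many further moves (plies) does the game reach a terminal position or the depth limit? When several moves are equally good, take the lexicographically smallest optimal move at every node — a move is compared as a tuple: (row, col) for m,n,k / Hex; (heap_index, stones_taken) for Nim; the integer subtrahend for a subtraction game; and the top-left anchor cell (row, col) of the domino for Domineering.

ply 1, X at ../.O/XX/.O/XO | (0,0)=+1→X./.O/XX/.O/XO*; (0,1)=+0→.X/.O/XX/.O/XO; (1,0)=+1→../XO/XX/.O/XO; (3,0)=+1→../.O/XX/XO/XO
ply 2, O at X./.O/XX/.O/XO | (0,1)=-1→XO/.O/XX/.O/XO*; (1,0)=-1→X./OO/XX/.O/XO; (3,0)=-1→X./.O/XX/OO/XO
ply 3, X at XO/.O/XX/.O/XO | (1,0)=+1→XO/XO/XX/.O/XO*; (3,0)=+1→XO/.O/XX/XO/XO
ply 4: XO/XO/XX/.O/XO is terminal -1 (O); from ../.O/XX/.O/XO depth 7

PV length from [../.O/XX/.O/XO]: 3 plies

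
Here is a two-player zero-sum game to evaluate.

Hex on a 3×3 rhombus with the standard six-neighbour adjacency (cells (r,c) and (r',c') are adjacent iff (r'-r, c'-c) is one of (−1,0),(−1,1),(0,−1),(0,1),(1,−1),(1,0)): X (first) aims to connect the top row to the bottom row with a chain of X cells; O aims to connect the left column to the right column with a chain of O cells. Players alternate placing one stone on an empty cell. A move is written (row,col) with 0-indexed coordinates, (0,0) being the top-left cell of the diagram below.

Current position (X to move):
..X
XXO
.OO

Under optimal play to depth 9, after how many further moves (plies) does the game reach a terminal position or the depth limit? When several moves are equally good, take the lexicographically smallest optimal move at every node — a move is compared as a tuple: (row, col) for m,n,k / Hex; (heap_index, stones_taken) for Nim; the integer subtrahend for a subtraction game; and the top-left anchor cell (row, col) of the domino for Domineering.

[..X/XXO/.OO] X move#1: (0,0):-1/X.X/XXO/.OO, (0,1):-1/.XX/XXO/.OO, (2,0):+1/..X/XXO/XOO*
[..X/XXO/XOO] end (terminal -1, O#2); searched ..X/XXO/.OO to 9

PV length from [..X/XXO/.OO]: 1 ply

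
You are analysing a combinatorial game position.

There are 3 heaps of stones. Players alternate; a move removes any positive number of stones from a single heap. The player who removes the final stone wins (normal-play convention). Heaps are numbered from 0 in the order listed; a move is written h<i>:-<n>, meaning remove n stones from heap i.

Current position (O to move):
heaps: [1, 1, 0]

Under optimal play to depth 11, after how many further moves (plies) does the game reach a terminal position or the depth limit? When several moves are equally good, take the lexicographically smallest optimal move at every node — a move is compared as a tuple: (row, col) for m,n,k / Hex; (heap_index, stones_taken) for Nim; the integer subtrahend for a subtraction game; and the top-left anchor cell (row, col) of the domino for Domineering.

[(1,1,0)] O move#1: h0:-1:-1/(0,1,0)*, h1:-1:-1/(1,0,0)
[(0,1,0)] X move#2: h1:-1:+1/(0,0,0)*
[(0,0,0)] end (terminal -1, O#3); searched (1,1,0) to 11

PV length from [(1,1,0)]: 2 plies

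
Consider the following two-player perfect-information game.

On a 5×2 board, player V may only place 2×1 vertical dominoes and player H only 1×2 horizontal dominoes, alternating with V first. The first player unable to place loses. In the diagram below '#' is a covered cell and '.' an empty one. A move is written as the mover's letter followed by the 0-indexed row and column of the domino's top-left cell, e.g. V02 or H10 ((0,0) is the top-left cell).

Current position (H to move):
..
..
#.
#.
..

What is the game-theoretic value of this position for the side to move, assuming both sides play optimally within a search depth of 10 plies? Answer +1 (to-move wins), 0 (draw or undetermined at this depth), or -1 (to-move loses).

value(../../#./#./.., H) = +1

[../../#./#./..] H move#1: H00:+1/##/../#./#./..*, H10:+1/../##/#./#./.., H40:-1/../../#./#./##
[##/../#./#./..] V move#2: V11:-1/##/.#/##/#./..*, V21:-1/##/../##/##/.., V31:-1/##/../#./##/.#
[##/.#/##/#./..] H move#3: H40:+1/##/.#/##/#./##*
[##/.#/##/#./##] end (terminal -1, V#4); searched ../../#./#./.. to 10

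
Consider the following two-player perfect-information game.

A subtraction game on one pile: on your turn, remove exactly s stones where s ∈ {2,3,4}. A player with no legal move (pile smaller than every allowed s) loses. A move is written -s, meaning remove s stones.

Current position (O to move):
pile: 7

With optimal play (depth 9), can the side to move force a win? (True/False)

O winning at [7]: False

[7] O move#1: -2:-1/5*, -3:-1/4, -4:-1/3
[5] X move#2: -2:-1/3, -3:-1/2, -4:+1/1*
[1] end (terminal -1, O#3); searched 7 to 9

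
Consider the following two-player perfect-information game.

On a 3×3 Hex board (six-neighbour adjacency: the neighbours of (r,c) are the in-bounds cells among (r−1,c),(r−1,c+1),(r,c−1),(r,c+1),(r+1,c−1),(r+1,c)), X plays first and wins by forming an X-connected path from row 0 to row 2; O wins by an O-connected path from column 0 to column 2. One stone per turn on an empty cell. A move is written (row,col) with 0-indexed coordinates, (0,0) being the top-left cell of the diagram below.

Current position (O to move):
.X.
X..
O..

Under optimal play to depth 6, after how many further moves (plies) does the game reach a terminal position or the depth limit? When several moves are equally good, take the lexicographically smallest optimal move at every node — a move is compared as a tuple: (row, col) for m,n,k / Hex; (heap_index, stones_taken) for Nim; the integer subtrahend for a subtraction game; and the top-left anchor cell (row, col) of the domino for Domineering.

PV length from [.X./X../O..]: 3 plies

[.X./X../O..] O move#1: (0,0):-1/OX./X../O.., (0,2):+1/.XO/X../O..*, (1,1):+1/.X./XO./O.., (1,2):+1/.X./X.O/O.., (2,1):+1/.X./X../OO., (2,2):+1/.X./X../O.O
[.XO/X../O..] X move#2: (0,0):-1/XXO/X../O..*, (1,1):-1/.XO/XX./O.., (1,2):-1/.XO/X.X/O.., (2,1):-1/.XO/X../OX., (2,2):-1/.XO/X../O.X
[XXO/X../O..] O move#3: (1,1):+1/XXO/XO./O..*, (1,2):+1/XXO/X.O/O.., (2,1):+1/XXO/X../OO., (2,2):+1/XXO/X../O.O
[XXO/XO./O..] end (terminal -1, X#4); searched .X./X../O.. to 6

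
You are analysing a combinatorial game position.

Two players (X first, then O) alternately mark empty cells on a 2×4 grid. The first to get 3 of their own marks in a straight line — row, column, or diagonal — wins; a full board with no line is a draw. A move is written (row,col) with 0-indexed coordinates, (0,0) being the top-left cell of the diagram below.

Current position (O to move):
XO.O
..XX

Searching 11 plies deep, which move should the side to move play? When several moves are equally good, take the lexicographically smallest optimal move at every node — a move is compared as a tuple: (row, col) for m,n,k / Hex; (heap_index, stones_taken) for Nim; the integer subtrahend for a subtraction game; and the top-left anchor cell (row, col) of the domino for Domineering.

p1 O@[XO.O/..XX]: (0,2)[XOOO/..XX]+1* (1,0)[XO.O/O.XX]-1 (1,1)[XO.O/.OXX]+0
p2 X@[XOOO/..XX] terminal -1; root [XO.O/..XX] d11

O's best at [XO.O/..XX]: (0,2)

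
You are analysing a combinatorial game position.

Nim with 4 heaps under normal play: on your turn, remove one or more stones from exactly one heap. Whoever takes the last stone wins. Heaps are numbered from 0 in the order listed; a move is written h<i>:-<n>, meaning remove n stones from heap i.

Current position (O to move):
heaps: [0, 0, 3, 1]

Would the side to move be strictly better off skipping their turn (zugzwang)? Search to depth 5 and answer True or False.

zugzwang((0,0,3,1), O) = False

ply 1, O at (0,0,3,1) | h2:-1=-1→(0,0,2,1); h2:-2=+1→(0,0,1,1)*; h2:-3=-1→(0,0,0,1); h3:-1=-1→(0,0,3,0)
ply 2, X at (0,0,1,1) | h2:-1=-1→(0,0,0,1)*; h3:-1=-1→(0,0,1,0)
ply 3, O at (0,0,0,1) | h3:-1=+1→(0,0,0,0)*
ply 4: (0,0,0,0) is terminal -1 (X); from (0,0,3,1) depth 5
suppose O passes — search the same position with X to move:
pass> ply 1, X at (0,0,3,1) | h2:-1=-1→(0,0,2,1); h2:-2=+1→(0,0,1,1)*; h2:-3=-1→(0,0,0,1); h3:-1=-1→(0,0,3,0)
pass> ply 2, O at (0,0,1,1) | h2:-1=-1→(0,0,0,1)*; h3:-1=-1→(0,0,1,0)
pass> ply 3, X at (0,0,0,1) | h3:-1=+1→(0,0,0,0)*
pass> ply 4: (0,0,0,0) is terminal -1 (O); from (0,0,3,1) depth 5
for O: play +1, pass -1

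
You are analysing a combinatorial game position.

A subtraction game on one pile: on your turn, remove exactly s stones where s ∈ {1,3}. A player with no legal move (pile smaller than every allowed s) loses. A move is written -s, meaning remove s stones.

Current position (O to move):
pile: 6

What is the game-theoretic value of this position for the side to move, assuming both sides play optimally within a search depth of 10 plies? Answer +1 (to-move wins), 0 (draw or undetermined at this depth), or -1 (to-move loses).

ply 1, O at 6 | -1=-1→5*; -3=-1→3
ply 2, X at 5 | -1=+1→4*; -3=+1→2
ply 3, O at 4 | -1=-1→3*; -3=-1→1
ply 4, X at 3 | -1=+1→2*; -3=+1→0
ply 5, O at 2 | -1=-1→1*
ply 6, X at 1 | -1=+1→0*
ply 7: 0 is terminal -1 (O); from 6 depth 10

value(6, O) = -1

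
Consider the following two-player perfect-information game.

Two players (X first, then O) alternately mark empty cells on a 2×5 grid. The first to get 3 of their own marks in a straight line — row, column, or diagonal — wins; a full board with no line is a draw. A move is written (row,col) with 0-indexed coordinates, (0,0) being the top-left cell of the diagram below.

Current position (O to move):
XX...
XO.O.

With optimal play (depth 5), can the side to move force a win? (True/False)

O winning at [XX.../XO.O.]: True

p1 O@[XX.../XO.O.]: (0,2)[XXO../XO.O.]+0 (0,3)[XX.O./XO.O.]-1 (0,4)[XX..O/XO.O.]-1 (1,2)[XX.../XOOO.]+1* (1,4)[XX.../XO.OO]-1
p2 X@[XX.../XOOO.] terminal -1; root [XX.../XO.O.] d5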